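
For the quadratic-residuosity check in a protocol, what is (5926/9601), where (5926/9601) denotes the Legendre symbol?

Factor out 2: 5926 = 2·2963. Since 9601 ≡ 1 (mod 8), (2/9601) = +1. Now have (2963/9601).
9601 ≡ 1 (mod 4), so quadratic reciprocity gives (2963/9601) = (9601/2963). Reduce: 9601 ≡ 712 (mod 2963). Now have (712/2963).
Factor out 2: 712 = 2^3·89. Since 2963 ≡ 3 (mod 8), (2/2963) = -1, and (2/2963)^3 = -1. Now have -(89/2963).
89 ≡ 1 (mod 4), so quadratic reciprocity gives (89/2963) = (2963/89). Reduce: 2963 ≡ 26 (mod 89). Now have -(26/89).
Factor out 2: 26 = 2·13. Since 89 ≡ 1 (mod 8), (2/89) = +1. Now have -(13/89).
13 ≡ 1 (mod 4), so quadratic reciprocity gives (13/89) = (89/13). Reduce: 89 ≡ 11 (mod 13). Now have -(11/13).
13 ≡ 1 (mod 4), so quadratic reciprocity gives (11/13) = (13/11). Reduce: 13 ≡ 2 (mod 11). Now have -(2/11).
Factor out 2: 2 = 2. Since 11 ≡ 3 (mod 8), (2/11) = -1. Now have (1/11).
(1/11) = 1. Collecting the sign factors: 1.

1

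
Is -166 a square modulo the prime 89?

(-166/89)
  = (166/89)    [89 ≡ 1 mod 4 ⇒ (-1/89) = +1]
  = (77/89)    [166 ≡ 77 mod 89]
  = (89/77)    [QR: 77 ≡ 1 mod 4, sign kept]
  = (12/77)    [89 ≡ 12 mod 77]
  = (3/77)    [77 ≡ 5 mod 8 ⇒ (2/77)^2 = +1]
  = (77/3)    [QR: 77 ≡ 1 mod 4, sign kept]
  = (2/3)    [77 ≡ 2 mod 3]
  = -(1/3)    [3 ≡ 3 mod 8 ⇒ (2/3) = -1]
  = -1    [(1/3) = 1]
The Legendre symbol is -1, so x^2 ≡ -166 (mod 89) has no solution.

no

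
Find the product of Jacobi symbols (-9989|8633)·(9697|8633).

1

By multiplicativity, (-9989·9697|8633) = (-9989|8633)·(9697|8633).
First factor (-9989|8633):
(-9989|8633)
  = (9989|8633)    [8633 ≡ 1 mod 4 ⇒ (-1|8633) = +1]
  = (1356|8633)    [9989 ≡ 1356 mod 8633]
  = (339|8633)    [8633 ≡ 1 mod 8 ⇒ (2|8633)^2 = +1]
  = (8633|339)    [QR: 8633 ≡ 1 mod 4, sign kept]
  = (158|339)    [8633 ≡ 158 mod 339]
  = -(79|339)    [339 ≡ 3 mod 8 ⇒ (2|339) = -1]
  = (339|79)    [QR: both ≡ 3 mod 4, sign flips]
  = (23|79)    [339 ≡ 23 mod 79]
  = -(79|23)    [QR: both ≡ 3 mod 4, sign flips]
  = -(10|23)    [79 ≡ 10 mod 23]
  = -(5|23)    [23 ≡ 7 mod 8 ⇒ (2|23) = +1]
  = -(23|5)    [QR: 5 ≡ 1 mod 4, sign kept]
  = -(3|5)    [23 ≡ 3 mod 5]
  = -(5|3)    [QR: 5 ≡ 1 mod 4, sign kept]
  = -(2|3)    [5 ≡ 2 mod 3]
  = (1|3)    [3 ≡ 3 mod 8 ⇒ (2|3) = -1]
  = 1    [(1|3) = 1]
Second factor (9697|8633):
(9697|8633)
  = (1064|8633)    [9697 ≡ 1064 mod 8633]
  = (133|8633)    [8633 ≡ 1 mod 8 ⇒ (2|8633)^3 = +1]
  = (8633|133)    [QR: 133 ≡ 1 mod 4, sign kept]
  = (121|133)    [8633 ≡ 121 mod 133]
  = (133|121)    [QR: 121 ≡ 1 mod 4, sign kept]
  = (12|121)    [133 ≡ 12 mod 121]
  = (3|121)    [121 ≡ 1 mod 8 ⇒ (2|121)^2 = +1]
  = (121|3)    [QR: 121 ≡ 1 mod 4, sign kept]
  = (1|3)    [121 ≡ 1 mod 3]
  = 1    [(1|3) = 1]
Product: (1)·(1) = 1.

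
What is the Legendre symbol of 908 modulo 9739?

-1

(908/9739)
  = (227/9739)    [9739 ≡ 3 mod 8 ⇒ (2/9739)^2 = +1]
  = -(9739/227)    [QR: both ≡ 3 mod 4, sign flips]
  = -(205/227)    [9739 ≡ 205 mod 227]
  = -(227/205)    [QR: 205 ≡ 1 mod 4, sign kept]
  = -(22/205)    [227 ≡ 22 mod 205]
  = (11/205)    [205 ≡ 5 mod 8 ⇒ (2/205) = -1]
  = (205/11)    [QR: 205 ≡ 1 mod 4, sign kept]
  = (7/11)    [205 ≡ 7 mod 11]
  = -(11/7)    [QR: both ≡ 3 mod 4, sign flips]
  = -(4/7)    [11 ≡ 4 mod 7]
  = -(1/7)    [7 ≡ 7 mod 8 ⇒ (2/7)^2 = +1]
  = -1    [(1/7) = 1]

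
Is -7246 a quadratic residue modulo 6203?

(-7246|6203)
  = -(7246|6203)    [6203 ≡ 3 mod 4 ⇒ (-1|6203) = -1]
  = -(1043|6203)    [7246 ≡ 1043 mod 6203]
  = (6203|1043)    [QR: both ≡ 3 mod 4, sign flips]
  = (988|1043)    [6203 ≡ 988 mod 1043]
  = (247|1043)    [1043 ≡ 3 mod 8 ⇒ (2|1043)^2 = +1]
  = -(1043|247)    [QR: both ≡ 3 mod 4, sign flips]
  = -(55|247)    [1043 ≡ 55 mod 247]
  = (247|55)    [QR: both ≡ 3 mod 4, sign flips]
  = (27|55)    [247 ≡ 27 mod 55]
  = -(55|27)    [QR: both ≡ 3 mod 4, sign flips]
  = -(1|27)    [55 ≡ 1 mod 27]
  = -1    [(1|27) = 1]
(-7246|6203) = -1, and 6203 is prime, so -7246 is not a quadratic residue mod 6203.

no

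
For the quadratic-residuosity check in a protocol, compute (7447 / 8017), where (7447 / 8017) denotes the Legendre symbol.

1

(7447 / 8017)
  = (8017 / 7447)    [QR: 8017 ≡ 1 mod 4, sign kept]
  = (570 / 7447)    [8017 ≡ 570 mod 7447]
  = (285 / 7447)    [7447 ≡ 7 mod 8 ⇒ (2 / 7447) = +1]
  = (7447 / 285)    [QR: 285 ≡ 1 mod 4, sign kept]
  = (37 / 285)    [7447 ≡ 37 mod 285]
  = (285 / 37)    [QR: 37 ≡ 1 mod 4, sign kept]
  = (26 / 37)    [285 ≡ 26 mod 37]
  = -(13 / 37)    [37 ≡ 5 mod 8 ⇒ (2 / 37) = -1]
  = -(37 / 13)    [QR: 13 ≡ 1 mod 4, sign kept]
  = -(11 / 13)    [37 ≡ 11 mod 13]
  = -(13 / 11)    [QR: 13 ≡ 1 mod 4, sign kept]
  = -(2 / 11)    [13 ≡ 2 mod 11]
  = (1 / 11)    [11 ≡ 3 mod 8 ⇒ (2 / 11) = -1]
  = 1    [(1 / 11) = 1]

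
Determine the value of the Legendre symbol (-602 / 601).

(-602 / 601)
  = (600 / 601)    [-602 ≡ 600 mod 601]
  = (75 / 601)    [601 ≡ 1 mod 8 ⇒ (2 / 601)^3 = +1]
  = (601 / 75)    [QR: 601 ≡ 1 mod 4, sign kept]
  = (1 / 75)    [601 ≡ 1 mod 75]
  = 1    [(1 / 75) = 1]

1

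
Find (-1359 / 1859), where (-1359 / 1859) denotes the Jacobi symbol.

1

Reduce the numerator: -1359 ≡ 500 (mod 1859), so (-1359 / 1859) = (500 / 1859).
Factor out 2: 500 = 2^2·125. Since 1859 ≡ 3 (mod 8), (2 / 1859) = -1, and (2 / 1859)^2 = +1. Now have (125 / 1859).
125 ≡ 1 (mod 4), so quadratic reciprocity gives (125 / 1859) = (1859 / 125). Reduce: 1859 ≡ 109 (mod 125). Now have (109 / 125).
109 ≡ 1 (mod 4), so quadratic reciprocity gives (109 / 125) = (125 / 109). Reduce: 125 ≡ 16 (mod 109). Now have (16 / 109).
Factor out 2: 16 = 2^4. Since 109 ≡ 5 (mod 8), (2 / 109) = -1, and (2 / 109)^4 = +1. Now have (1 / 109).
(1 / 109) = 1. Collecting the sign factors: 1.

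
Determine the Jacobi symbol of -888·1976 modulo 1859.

0

By multiplicativity, (-888·1976|1859) = (-888|1859)·(1976|1859).
First factor (-888|1859):
Reduce the numerator: -888 ≡ 971 (mod 1859), so (-888|1859) = (971|1859).
Both 971 ≡ 3 and 1859 ≡ 3 (mod 4), so reciprocity gives (971|1859) = -(1859|971). Reduce: 1859 ≡ 888 (mod 971). Now have -(888|971).
Factor out 2: 888 = 2^3·111. Since 971 ≡ 3 (mod 8), (2|971) = -1, and (2|971)^3 = -1. Now have (111|971).
Both 111 ≡ 3 and 971 ≡ 3 (mod 4), so reciprocity gives (111|971) = -(971|111). Reduce: 971 ≡ 83 (mod 111). Now have -(83|111).
Both 83 ≡ 3 and 111 ≡ 3 (mod 4), so reciprocity gives (83|111) = -(111|83). Reduce: 111 ≡ 28 (mod 83). Now have (28|83).
Factor out 2: 28 = 2^2·7. Since 83 ≡ 3 (mod 8), (2|83) = -1, and (2|83)^2 = +1. Now have (7|83).
Both 7 ≡ 3 and 83 ≡ 3 (mod 4), so reciprocity gives (7|83) = -(83|7). Reduce: 83 ≡ 6 (mod 7). Now have -(6|7).
Factor out 2: 6 = 2·3. Since 7 ≡ 7 (mod 8), (2|7) = +1. Now have -(3|7).
Both 3 ≡ 3 and 7 ≡ 3 (mod 4), so reciprocity gives (3|7) = -(7|3). Reduce: 7 ≡ 1 (mod 3). Now have (1|3).
(1|3) = 1. Collecting the sign factors: 1.
Second factor (1976|1859):
Reduce the numerator: 1976 ≡ 117 (mod 1859), so (1976|1859) = (117|1859).
117 ≡ 1 (mod 4), so quadratic reciprocity gives (117|1859) = (1859|117). Reduce: 1859 ≡ 104 (mod 117). Now have (104|117).
Factor out 2: 104 = 2^3·13. Since 117 ≡ 5 (mod 8), (2|117) = -1, and (2|117)^3 = -1. Now have -(13|117).
13 ≡ 1 (mod 4), so quadratic reciprocity gives (13|117) = (117|13). Reduce: 117 ≡ 0 (mod 13). Now have -(0|13).
The numerator is now 0 with denominator 13 > 1: the symbol is 0.
Product: (1)·(0) = 0.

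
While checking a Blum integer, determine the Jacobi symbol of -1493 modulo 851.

-1

Pull out -1: (-1493/851) = (-1/851)·(1493/851). Since 851 ≡ 3 (mod 4), (-1/851) = -1. Now have -(1493/851).
Reduce the numerator: 1493 ≡ 642 (mod 851), so (1493/851) = (642/851).
Factor out 2: 642 = 2·321. Since 851 ≡ 3 (mod 8), (2/851) = -1. Now have (321/851).
321 ≡ 1 (mod 4), so quadratic reciprocity gives (321/851) = (851/321). Reduce: 851 ≡ 209 (mod 321). Now have (209/321).
209 ≡ 1 (mod 4), so quadratic reciprocity gives (209/321) = (321/209). Reduce: 321 ≡ 112 (mod 209). Now have (112/209).
Factor out 2: 112 = 2^4·7. Since 209 ≡ 1 (mod 8), (2/209) = +1, and (2/209)^4 = +1. Now have (7/209).
209 ≡ 1 (mod 4), so quadratic reciprocity gives (7/209) = (209/7). Reduce: 209 ≡ 6 (mod 7). Now have (6/7).
Factor out 2: 6 = 2·3. Since 7 ≡ 7 (mod 8), (2/7) = +1. Now have (3/7).
Both 3 ≡ 3 and 7 ≡ 3 (mod 4), so reciprocity gives (3/7) = -(7/3). Reduce: 7 ≡ 1 (mod 3). Now have -(1/3).
(1/3) = 1. Collecting the sign factors: -1.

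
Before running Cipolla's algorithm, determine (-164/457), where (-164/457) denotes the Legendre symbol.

Reduce the numerator: -164 ≡ 293 (mod 457), so (-164/457) = (293/457).
293 ≡ 1 (mod 4), so quadratic reciprocity gives (293/457) = (457/293). Reduce: 457 ≡ 164 (mod 293). Now have (164/293).
Factor out 2: 164 = 2^2·41. Since 293 ≡ 5 (mod 8), (2/293) = -1, and (2/293)^2 = +1. Now have (41/293).
41 ≡ 1 (mod 4), so quadratic reciprocity gives (41/293) = (293/41). Reduce: 293 ≡ 6 (mod 41). Now have (6/41).
Factor out 2: 6 = 2·3. Since 41 ≡ 1 (mod 8), (2/41) = +1. Now have (3/41).
41 ≡ 1 (mod 4), so quadratic reciprocity gives (3/41) = (41/3). Reduce: 41 ≡ 2 (mod 3). Now have (2/3).
Factor out 2: 2 = 2. Since 3 ≡ 3 (mod 8), (2/3) = -1. Now have -(1/3).
(1/3) = 1. Collecting the sign factors: -1.

-1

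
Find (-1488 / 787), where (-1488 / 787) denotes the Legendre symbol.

(-1488 / 787)
  = (86 / 787)    [-1488 ≡ 86 mod 787]
  = -(43 / 787)    [787 ≡ 3 mod 8 ⇒ (2 / 787) = -1]
  = (787 / 43)    [QR: both ≡ 3 mod 4, sign flips]
  = (13 / 43)    [787 ≡ 13 mod 43]
  = (43 / 13)    [QR: 13 ≡ 1 mod 4, sign kept]
  = (4 / 13)    [43 ≡ 4 mod 13]
  = (1 / 13)    [13 ≡ 5 mod 8 ⇒ (2 / 13)^2 = +1]
  = 1    [(1 / 13) = 1]

1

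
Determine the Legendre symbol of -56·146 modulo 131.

1

By multiplicativity, (-56·146/131) = (-56/131)·(146/131).
First factor (-56/131):
(-56/131)
  = (75/131)    [-56 ≡ 75 mod 131]
  = -(131/75)    [QR: both ≡ 3 mod 4, sign flips]
  = -(56/75)    [131 ≡ 56 mod 75]
  = (7/75)    [75 ≡ 3 mod 8 ⇒ (2/75)^3 = -1]
  = -(75/7)    [QR: both ≡ 3 mod 4, sign flips]
  = -(5/7)    [75 ≡ 5 mod 7]
  = -(7/5)    [QR: 5 ≡ 1 mod 4, sign kept]
  = -(2/5)    [7 ≡ 2 mod 5]
  = (1/5)    [5 ≡ 5 mod 8 ⇒ (2/5) = -1]
  = 1    [(1/5) = 1]
Second factor (146/131):
(146/131)
  = (15/131)    [146 ≡ 15 mod 131]
  = -(131/15)    [QR: both ≡ 3 mod 4, sign flips]
  = -(11/15)    [131 ≡ 11 mod 15]
  = (15/11)    [QR: both ≡ 3 mod 4, sign flips]
  = (4/11)    [15 ≡ 4 mod 11]
  = (1/11)    [11 ≡ 3 mod 8 ⇒ (2/11)^2 = +1]
  = 1    [(1/11) = 1]
Product: (1)·(1) = 1.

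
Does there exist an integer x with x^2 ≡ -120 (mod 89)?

no

Reduce the numerator: -120 ≡ 58 (mod 89), so (-120|89) = (58|89).
Factor out 2: 58 = 2·29. Since 89 ≡ 1 (mod 8), (2|89) = +1. Now have (29|89).
29 ≡ 1 (mod 4), so quadratic reciprocity gives (29|89) = (89|29). Reduce: 89 ≡ 2 (mod 29). Now have (2|29).
Factor out 2: 2 = 2. Since 29 ≡ 5 (mod 8), (2|29) = -1. Now have -(1|29).
(1|29) = 1. Collecting the sign factors: -1.
(-120|89) = -1, and 89 is prime, so -120 is not a quadratic residue mod 89.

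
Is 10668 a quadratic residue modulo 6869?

(10668/6869)
  = (3799/6869)    [10668 ≡ 3799 mod 6869]
  = (6869/3799)    [QR: 6869 ≡ 1 mod 4, sign kept]
  = (3070/3799)    [6869 ≡ 3070 mod 3799]
  = (1535/3799)    [3799 ≡ 7 mod 8 ⇒ (2/3799) = +1]
  = -(3799/1535)    [QR: both ≡ 3 mod 4, sign flips]
  = -(729/1535)    [3799 ≡ 729 mod 1535]
  = -(1535/729)    [QR: 729 ≡ 1 mod 4, sign kept]
  = -(77/729)    [1535 ≡ 77 mod 729]
  = -(729/77)    [QR: 77 ≡ 1 mod 4, sign kept]
  = -(36/77)    [729 ≡ 36 mod 77]
  = -(9/77)    [77 ≡ 5 mod 8 ⇒ (2/77)^2 = +1]
  = -(77/9)    [QR: 9 ≡ 1 mod 4, sign kept]
  = -(5/9)    [77 ≡ 5 mod 9]
  = -(9/5)    [QR: 5 ≡ 1 mod 4, sign kept]
  = -(4/5)    [9 ≡ 4 mod 5]
  = -(1/5)    [5 ≡ 5 mod 8 ⇒ (2/5)^2 = +1]
  = -1    [(1/5) = 1]
(10668/6869) = -1, and 6869 is prime, so 10668 is not a quadratic residue mod 6869.

no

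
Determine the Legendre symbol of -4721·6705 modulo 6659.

By multiplicativity, (-4721·6705/6659) = (-4721/6659)·(6705/6659).
First factor (-4721/6659):
Pull out -1: (-4721/6659) = (-1/6659)·(4721/6659). Since 6659 ≡ 3 (mod 4), (-1/6659) = -1. Now have -(4721/6659).
4721 ≡ 1 (mod 4), so quadratic reciprocity gives (4721/6659) = (6659/4721). Reduce: 6659 ≡ 1938 (mod 4721). Now have -(1938/4721).
Factor out 2: 1938 = 2·969. Since 4721 ≡ 1 (mod 8), (2/4721) = +1. Now have -(969/4721).
969 ≡ 1 (mod 4), so quadratic reciprocity gives (969/4721) = (4721/969). Reduce: 4721 ≡ 845 (mod 969). Now have -(845/969).
845 ≡ 1 (mod 4), so quadratic reciprocity gives (845/969) = (969/845). Reduce: 969 ≡ 124 (mod 845). Now have -(124/845).
Factor out 2: 124 = 2^2·31. Since 845 ≡ 5 (mod 8), (2/845) = -1, and (2/845)^2 = +1. Now have -(31/845).
845 ≡ 1 (mod 4), so quadratic reciprocity gives (31/845) = (845/31). Reduce: 845 ≡ 8 (mod 31). Now have -(8/31).
Factor out 2: 8 = 2^3. Since 31 ≡ 7 (mod 8), (2/31) = +1, and (2/31)^3 = +1. Now have -(1/31).
(1/31) = 1. Collecting the sign factors: -1.
Second factor (6705/6659):
Reduce the numerator: 6705 ≡ 46 (mod 6659), so (6705/6659) = (46/6659).
Factor out 2: 46 = 2·23. Since 6659 ≡ 3 (mod 8), (2/6659) = -1. Now have -(23/6659).
Both 23 ≡ 3 and 6659 ≡ 3 (mod 4), so reciprocity gives (23/6659) = -(6659/23). Reduce: 6659 ≡ 12 (mod 23). Now have (12/23).
Factor out 2: 12 = 2^2·3. Since 23 ≡ 7 (mod 8), (2/23) = +1, and (2/23)^2 = +1. Now have (3/23).
Both 3 ≡ 3 and 23 ≡ 3 (mod 4), so reciprocity gives (3/23) = -(23/3). Reduce: 23 ≡ 2 (mod 3). Now have -(2/3).
Factor out 2: 2 = 2. Since 3 ≡ 3 (mod 8), (2/3) = -1. Now have (1/3).
(1/3) = 1. Collecting the sign factors: 1.
Product: (-1)·(1) = -1.

-1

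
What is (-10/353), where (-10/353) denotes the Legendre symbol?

(-10/353)
  = (343/353)    [-10 ≡ 343 mod 353]
  = (353/343)    [QR: 353 ≡ 1 mod 4, sign kept]
  = (10/343)    [353 ≡ 10 mod 343]
  = (5/343)    [343 ≡ 7 mod 8 ⇒ (2/343) = +1]
  = (343/5)    [QR: 5 ≡ 1 mod 4, sign kept]
  = (3/5)    [343 ≡ 3 mod 5]
  = (5/3)    [QR: 5 ≡ 1 mod 4, sign kept]
  = (2/3)    [5 ≡ 2 mod 3]
  = -(1/3)    [3 ≡ 3 mod 8 ⇒ (2/3) = -1]
  = -1    [(1/3) = 1]

-1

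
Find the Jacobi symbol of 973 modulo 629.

Reduce the numerator: 973 ≡ 344 (mod 629), so (973/629) = (344/629).
Factor out 2: 344 = 2^3·43. Since 629 ≡ 5 (mod 8), (2/629) = -1, and (2/629)^3 = -1. Now have -(43/629).
629 ≡ 1 (mod 4), so quadratic reciprocity gives (43/629) = (629/43). Reduce: 629 ≡ 27 (mod 43). Now have -(27/43).
Both 27 ≡ 3 and 43 ≡ 3 (mod 4), so reciprocity gives (27/43) = -(43/27). Reduce: 43 ≡ 16 (mod 27). Now have (16/27).
Factor out 2: 16 = 2^4. Since 27 ≡ 3 (mod 8), (2/27) = -1, and (2/27)^4 = +1. Now have (1/27).
(1/27) = 1. Collecting the sign factors: 1.

1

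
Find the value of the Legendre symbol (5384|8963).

1

Factor out 2: 5384 = 2^3·673. Since 8963 ≡ 3 (mod 8), (2|8963) = -1, and (2|8963)^3 = -1. Now have -(673|8963).
673 ≡ 1 (mod 4), so quadratic reciprocity gives (673|8963) = (8963|673). Reduce: 8963 ≡ 214 (mod 673). Now have -(214|673).
Factor out 2: 214 = 2·107. Since 673 ≡ 1 (mod 8), (2|673) = +1. Now have -(107|673).
673 ≡ 1 (mod 4), so quadratic reciprocity gives (107|673) = (673|107). Reduce: 673 ≡ 31 (mod 107). Now have -(31|107).
Both 31 ≡ 3 and 107 ≡ 3 (mod 4), so reciprocity gives (31|107) = -(107|31). Reduce: 107 ≡ 14 (mod 31). Now have (14|31).
Factor out 2: 14 = 2·7. Since 31 ≡ 7 (mod 8), (2|31) = +1. Now have (7|31).
Both 7 ≡ 3 and 31 ≡ 3 (mod 4), so reciprocity gives (7|31) = -(31|7). Reduce: 31 ≡ 3 (mod 7). Now have -(3|7).
Both 3 ≡ 3 and 7 ≡ 3 (mod 4), so reciprocity gives (3|7) = -(7|3). Reduce: 7 ≡ 1 (mod 3). Now have (1|3).
(1|3) = 1. Collecting the sign factors: 1.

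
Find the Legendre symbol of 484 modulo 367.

1

Reduce the numerator: 484 ≡ 117 (mod 367), so (484|367) = (117|367).
117 ≡ 1 (mod 4), so quadratic reciprocity gives (117|367) = (367|117). Reduce: 367 ≡ 16 (mod 117). Now have (16|117).
Factor out 2: 16 = 2^4. Since 117 ≡ 5 (mod 8), (2|117) = -1, and (2|117)^4 = +1. Now have (1|117).
(1|117) = 1. Collecting the sign factors: 1.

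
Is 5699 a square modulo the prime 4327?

Reduce the numerator: 5699 ≡ 1372 (mod 4327), so (5699/4327) = (1372/4327).
Factor out 2: 1372 = 2^2·343. Since 4327 ≡ 7 (mod 8), (2/4327) = +1, and (2/4327)^2 = +1. Now have (343/4327).
Both 343 ≡ 3 and 4327 ≡ 3 (mod 4), so reciprocity gives (343/4327) = -(4327/343). Reduce: 4327 ≡ 211 (mod 343). Now have -(211/343).
Both 211 ≡ 3 and 343 ≡ 3 (mod 4), so reciprocity gives (211/343) = -(343/211). Reduce: 343 ≡ 132 (mod 211). Now have (132/211).
Factor out 2: 132 = 2^2·33. Since 211 ≡ 3 (mod 8), (2/211) = -1, and (2/211)^2 = +1. Now have (33/211).
33 ≡ 1 (mod 4), so quadratic reciprocity gives (33/211) = (211/33). Reduce: 211 ≡ 13 (mod 33). Now have (13/33).
13 ≡ 1 (mod 4), so quadratic reciprocity gives (13/33) = (33/13). Reduce: 33 ≡ 7 (mod 13). Now have (7/13).
13 ≡ 1 (mod 4), so quadratic reciprocity gives (7/13) = (13/7). Reduce: 13 ≡ 6 (mod 7). Now have (6/7).
Factor out 2: 6 = 2·3. Since 7 ≡ 7 (mod 8), (2/7) = +1. Now have (3/7).
Both 3 ≡ 3 and 7 ≡ 3 (mod 4), so reciprocity gives (3/7) = -(7/3). Reduce: 7 ≡ 1 (mod 3). Now have -(1/3).
(1/3) = 1. Collecting the sign factors: -1.
The Legendre symbol is -1, so x^2 ≡ 5699 (mod 4327) has no solution.

no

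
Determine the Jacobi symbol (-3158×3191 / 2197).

By multiplicativity, (-3158·3191 / 2197) = (-3158 / 2197)·(3191 / 2197).
First factor (-3158 / 2197):
Pull out -1: (-3158 / 2197) = (-1 / 2197)·(3158 / 2197). Since 2197 ≡ 1 (mod 4), (-1 / 2197) = +1. Now have (3158 / 2197).
Reduce the numerator: 3158 ≡ 961 (mod 2197), so (3158 / 2197) = (961 / 2197).
961 ≡ 1 (mod 4), so quadratic reciprocity gives (961 / 2197) = (2197 / 961). Reduce: 2197 ≡ 275 (mod 961). Now have (275 / 961).
961 ≡ 1 (mod 4), so quadratic reciprocity gives (275 / 961) = (961 / 275). Reduce: 961 ≡ 136 (mod 275). Now have (136 / 275).
Factor out 2: 136 = 2^3·17. Since 275 ≡ 3 (mod 8), (2 / 275) = -1, and (2 / 275)^3 = -1. Now have -(17 / 275).
17 ≡ 1 (mod 4), so quadratic reciprocity gives (17 / 275) = (275 / 17). Reduce: 275 ≡ 3 (mod 17). Now have -(3 / 17).
17 ≡ 1 (mod 4), so quadratic reciprocity gives (3 / 17) = (17 / 3). Reduce: 17 ≡ 2 (mod 3). Now have -(2 / 3).
Factor out 2: 2 = 2. Since 3 ≡ 3 (mod 8), (2 / 3) = -1. Now have (1 / 3).
(1 / 3) = 1. Collecting the sign factors: 1.
Second factor (3191 / 2197):
Reduce the numerator: 3191 ≡ 994 (mod 2197), so (3191 / 2197) = (994 / 2197).
Factor out 2: 994 = 2·497. Since 2197 ≡ 5 (mod 8), (2 / 2197) = -1. Now have -(497 / 2197).
497 ≡ 1 (mod 4), so quadratic reciprocity gives (497 / 2197) = (2197 / 497). Reduce: 2197 ≡ 209 (mod 497). Now have -(209 / 497).
209 ≡ 1 (mod 4), so quadratic reciprocity gives (209 / 497) = (497 / 209). Reduce: 497 ≡ 79 (mod 209). Now have -(79 / 209).
209 ≡ 1 (mod 4), so quadratic reciprocity gives (79 / 209) = (209 / 79). Reduce: 209 ≡ 51 (mod 79). Now have -(51 / 79).
Both 51 ≡ 3 and 79 ≡ 3 (mod 4), so reciprocity gives (51 / 79) = -(79 / 51). Reduce: 79 ≡ 28 (mod 51). Now have (28 / 51).
Factor out 2: 28 = 2^2·7. Since 51 ≡ 3 (mod 8), (2 / 51) = -1, and (2 / 51)^2 = +1. Now have (7 / 51).
Both 7 ≡ 3 and 51 ≡ 3 (mod 4), so reciprocity gives (7 / 51) = -(51 / 7). Reduce: 51 ≡ 2 (mod 7). Now have -(2 / 7).
Factor out 2: 2 = 2. Since 7 ≡ 7 (mod 8), (2 / 7) = +1. Now have -(1 / 7).
(1 / 7) = 1. Collecting the sign factors: -1.
Product: (1)·(-1) = -1.

-1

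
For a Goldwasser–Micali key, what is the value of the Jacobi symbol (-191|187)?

-1

(-191|187)
  = (183|187)    [-191 ≡ 183 mod 187]
  = -(187|183)    [QR: both ≡ 3 mod 4, sign flips]
  = -(4|183)    [187 ≡ 4 mod 183]
  = -(1|183)    [183 ≡ 7 mod 8 ⇒ (2|183)^2 = +1]
  = -1    [(1|183) = 1]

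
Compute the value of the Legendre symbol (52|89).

-1

Factor out 2: 52 = 2^2·13. Since 89 ≡ 1 (mod 8), (2|89) = +1, and (2|89)^2 = +1. Now have (13|89).
13 ≡ 1 (mod 4), so quadratic reciprocity gives (13|89) = (89|13). Reduce: 89 ≡ 11 (mod 13). Now have (11|13).
13 ≡ 1 (mod 4), so quadratic reciprocity gives (11|13) = (13|11). Reduce: 13 ≡ 2 (mod 11). Now have (2|11).
Factor out 2: 2 = 2. Since 11 ≡ 3 (mod 8), (2|11) = -1. Now have -(1|11).
(1|11) = 1. Collecting the sign factors: -1.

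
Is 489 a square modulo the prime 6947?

yes

489 ≡ 1 (mod 4), so quadratic reciprocity gives (489/6947) = (6947/489). Reduce: 6947 ≡ 101 (mod 489). Now have (101/489).
101 ≡ 1 (mod 4), so quadratic reciprocity gives (101/489) = (489/101). Reduce: 489 ≡ 85 (mod 101). Now have (85/101).
85 ≡ 1 (mod 4), so quadratic reciprocity gives (85/101) = (101/85). Reduce: 101 ≡ 16 (mod 85). Now have (16/85).
Factor out 2: 16 = 2^4. Since 85 ≡ 5 (mod 8), (2/85) = -1, and (2/85)^4 = +1. Now have (1/85).
(1/85) = 1. Collecting the sign factors: 1.
(489/6947) = 1, and 6947 is prime, so 489 is a quadratic residue mod 6947.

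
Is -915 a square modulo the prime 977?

Reduce the numerator: -915 ≡ 62 (mod 977), so (-915/977) = (62/977).
Factor out 2: 62 = 2·31. Since 977 ≡ 1 (mod 8), (2/977) = +1. Now have (31/977).
977 ≡ 1 (mod 4), so quadratic reciprocity gives (31/977) = (977/31). Reduce: 977 ≡ 16 (mod 31). Now have (16/31).
Factor out 2: 16 = 2^4. Since 31 ≡ 7 (mod 8), (2/31) = +1, and (2/31)^4 = +1. Now have (1/31).
(1/31) = 1. Collecting the sign factors: 1.
(-915/977) = 1, and 977 is prime, so -915 is a quadratic residue mod 977.

yes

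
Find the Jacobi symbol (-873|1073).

1

Pull out -1: (-873|1073) = (-1|1073)·(873|1073). Since 1073 ≡ 1 (mod 4), (-1|1073) = +1. Now have (873|1073).
873 ≡ 1 (mod 4), so quadratic reciprocity gives (873|1073) = (1073|873). Reduce: 1073 ≡ 200 (mod 873). Now have (200|873).
Factor out 2: 200 = 2^3·25. Since 873 ≡ 1 (mod 8), (2|873) = +1, and (2|873)^3 = +1. Now have (25|873).
25 ≡ 1 (mod 4), so quadratic reciprocity gives (25|873) = (873|25). Reduce: 873 ≡ 23 (mod 25). Now have (23|25).
25 ≡ 1 (mod 4), so quadratic reciprocity gives (23|25) = (25|23). Reduce: 25 ≡ 2 (mod 23). Now have (2|23).
Factor out 2: 2 = 2. Since 23 ≡ 7 (mod 8), (2|23) = +1. Now have (1|23).
(1|23) = 1. Collecting the sign factors: 1.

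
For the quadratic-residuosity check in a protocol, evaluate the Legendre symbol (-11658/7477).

-1

Reduce the numerator: -11658 ≡ 3296 (mod 7477), so (-11658/7477) = (3296/7477).
Factor out 2: 3296 = 2^5·103. Since 7477 ≡ 5 (mod 8), (2/7477) = -1, and (2/7477)^5 = -1. Now have -(103/7477).
7477 ≡ 1 (mod 4), so quadratic reciprocity gives (103/7477) = (7477/103). Reduce: 7477 ≡ 61 (mod 103). Now have -(61/103).
61 ≡ 1 (mod 4), so quadratic reciprocity gives (61/103) = (103/61). Reduce: 103 ≡ 42 (mod 61). Now have -(42/61).
Factor out 2: 42 = 2·21. Since 61 ≡ 5 (mod 8), (2/61) = -1. Now have (21/61).
21 ≡ 1 (mod 4), so quadratic reciprocity gives (21/61) = (61/21). Reduce: 61 ≡ 19 (mod 21). Now have (19/21).
21 ≡ 1 (mod 4), so quadratic reciprocity gives (19/21) = (21/19). Reduce: 21 ≡ 2 (mod 19). Now have (2/19).
Factor out 2: 2 = 2. Since 19 ≡ 3 (mod 8), (2/19) = -1. Now have -(1/19).
(1/19) = 1. Collecting the sign factors: -1.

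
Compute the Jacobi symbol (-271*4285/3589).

1

By multiplicativity, (-271·4285/3589) = (-271/3589)·(4285/3589).
First factor (-271/3589):
(-271/3589)
  = (3318/3589)    [-271 ≡ 3318 mod 3589]
  = -(1659/3589)    [3589 ≡ 5 mod 8 ⇒ (2/3589) = -1]
  = -(3589/1659)    [QR: 3589 ≡ 1 mod 4, sign kept]
  = -(271/1659)    [3589 ≡ 271 mod 1659]
  = (1659/271)    [QR: both ≡ 3 mod 4, sign flips]
  = (33/271)    [1659 ≡ 33 mod 271]
  = (271/33)    [QR: 33 ≡ 1 mod 4, sign kept]
  = (7/33)    [271 ≡ 7 mod 33]
  = (33/7)    [QR: 33 ≡ 1 mod 4, sign kept]
  = (5/7)    [33 ≡ 5 mod 7]
  = (7/5)    [QR: 5 ≡ 1 mod 4, sign kept]
  = (2/5)    [7 ≡ 2 mod 5]
  = -(1/5)    [5 ≡ 5 mod 8 ⇒ (2/5) = -1]
  = -1    [(1/5) = 1]
Second factor (4285/3589):
(4285/3589)
  = (696/3589)    [4285 ≡ 696 mod 3589]
  = -(87/3589)    [3589 ≡ 5 mod 8 ⇒ (2/3589)^3 = -1]
  = -(3589/87)    [QR: 3589 ≡ 1 mod 4, sign kept]
  = -(22/87)    [3589 ≡ 22 mod 87]
  = -(11/87)    [87 ≡ 7 mod 8 ⇒ (2/87) = +1]
  = (87/11)    [QR: both ≡ 3 mod 4, sign flips]
  = (10/11)    [87 ≡ 10 mod 11]
  = -(5/11)    [11 ≡ 3 mod 8 ⇒ (2/11) = -1]
  = -(11/5)    [QR: 5 ≡ 1 mod 4, sign kept]
  = -(1/5)    [11 ≡ 1 mod 5]
  = -1    [(1/5) = 1]
Product: (-1)·(-1) = 1.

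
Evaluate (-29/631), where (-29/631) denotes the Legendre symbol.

-1

Reduce the numerator: -29 ≡ 602 (mod 631), so (-29/631) = (602/631).
Factor out 2: 602 = 2·301. Since 631 ≡ 7 (mod 8), (2/631) = +1. Now have (301/631).
301 ≡ 1 (mod 4), so quadratic reciprocity gives (301/631) = (631/301). Reduce: 631 ≡ 29 (mod 301). Now have (29/301).
29 ≡ 1 (mod 4), so quadratic reciprocity gives (29/301) = (301/29). Reduce: 301 ≡ 11 (mod 29). Now have (11/29).
29 ≡ 1 (mod 4), so quadratic reciprocity gives (11/29) = (29/11). Reduce: 29 ≡ 7 (mod 11). Now have (7/11).
Both 7 ≡ 3 and 11 ≡ 3 (mod 4), so reciprocity gives (7/11) = -(11/7). Reduce: 11 ≡ 4 (mod 7). Now have -(4/7).
Factor out 2: 4 = 2^2. Since 7 ≡ 7 (mod 8), (2/7) = +1, and (2/7)^2 = +1. Now have -(1/7).
(1/7) = 1. Collecting the sign factors: -1.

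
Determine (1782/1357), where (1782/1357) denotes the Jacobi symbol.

(1782/1357)
  = (425/1357)    [1782 ≡ 425 mod 1357]
  = (1357/425)    [QR: 425 ≡ 1 mod 4, sign kept]
  = (82/425)    [1357 ≡ 82 mod 425]
  = (41/425)    [425 ≡ 1 mod 8 ⇒ (2/425) = +1]
  = (425/41)    [QR: 41 ≡ 1 mod 4, sign kept]
  = (15/41)    [425 ≡ 15 mod 41]
  = (41/15)    [QR: 41 ≡ 1 mod 4, sign kept]
  = (11/15)    [41 ≡ 11 mod 15]
  = -(15/11)    [QR: both ≡ 3 mod 4, sign flips]
  = -(4/11)    [15 ≡ 4 mod 11]
  = -(1/11)    [11 ≡ 3 mod 8 ⇒ (2/11)^2 = +1]
  = -1    [(1/11) = 1]

-1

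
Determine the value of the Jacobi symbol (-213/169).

1

Reduce the numerator: -213 ≡ 125 (mod 169), so (-213/169) = (125/169).
125 ≡ 1 (mod 4), so quadratic reciprocity gives (125/169) = (169/125). Reduce: 169 ≡ 44 (mod 125). Now have (44/125).
Factor out 2: 44 = 2^2·11. Since 125 ≡ 5 (mod 8), (2/125) = -1, and (2/125)^2 = +1. Now have (11/125).
125 ≡ 1 (mod 4), so quadratic reciprocity gives (11/125) = (125/11). Reduce: 125 ≡ 4 (mod 11). Now have (4/11).
Factor out 2: 4 = 2^2. Since 11 ≡ 3 (mod 8), (2/11) = -1, and (2/11)^2 = +1. Now have (1/11).
(1/11) = 1. Collecting the sign factors: 1.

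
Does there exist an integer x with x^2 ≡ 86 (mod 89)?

no

(86/89)
  = (43/89)    [89 ≡ 1 mod 8 ⇒ (2/89) = +1]
  = (89/43)    [QR: 89 ≡ 1 mod 4, sign kept]
  = (3/43)    [89 ≡ 3 mod 43]
  = -(43/3)    [QR: both ≡ 3 mod 4, sign flips]
  = -(1/3)    [43 ≡ 1 mod 3]
  = -1    [(1/3) = 1]
(86/89) = -1, and 89 is prime, so 86 is not a quadratic residue mod 89.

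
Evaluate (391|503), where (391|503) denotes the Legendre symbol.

-1

(391|503)
  = -(503|391)    [QR: both ≡ 3 mod 4, sign flips]
  = -(112|391)    [503 ≡ 112 mod 391]
  = -(7|391)    [391 ≡ 7 mod 8 ⇒ (2|391)^4 = +1]
  = (391|7)    [QR: both ≡ 3 mod 4, sign flips]
  = (6|7)    [391 ≡ 6 mod 7]
  = (3|7)    [7 ≡ 7 mod 8 ⇒ (2|7) = +1]
  = -(7|3)    [QR: both ≡ 3 mod 4, sign flips]
  = -(1|3)    [7 ≡ 1 mod 3]
  = -1    [(1|3) = 1]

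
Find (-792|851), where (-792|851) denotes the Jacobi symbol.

Reduce the numerator: -792 ≡ 59 (mod 851), so (-792|851) = (59|851).
Both 59 ≡ 3 and 851 ≡ 3 (mod 4), so reciprocity gives (59|851) = -(851|59). Reduce: 851 ≡ 25 (mod 59). Now have -(25|59).
25 ≡ 1 (mod 4), so quadratic reciprocity gives (25|59) = (59|25). Reduce: 59 ≡ 9 (mod 25). Now have -(9|25).
9 ≡ 1 (mod 4), so quadratic reciprocity gives (9|25) = (25|9). Reduce: 25 ≡ 7 (mod 9). Now have -(7|9).
9 ≡ 1 (mod 4), so quadratic reciprocity gives (7|9) = (9|7). Reduce: 9 ≡ 2 (mod 7). Now have -(2|7).
Factor out 2: 2 = 2. Since 7 ≡ 7 (mod 8), (2|7) = +1. Now have -(1|7).
(1|7) = 1. Collecting the sign factors: -1.

-1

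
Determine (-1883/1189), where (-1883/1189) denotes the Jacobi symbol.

1

Pull out -1: (-1883/1189) = (-1/1189)·(1883/1189). Since 1189 ≡ 1 (mod 4), (-1/1189) = +1. Now have (1883/1189).
Reduce the numerator: 1883 ≡ 694 (mod 1189), so (1883/1189) = (694/1189).
Factor out 2: 694 = 2·347. Since 1189 ≡ 5 (mod 8), (2/1189) = -1. Now have -(347/1189).
1189 ≡ 1 (mod 4), so quadratic reciprocity gives (347/1189) = (1189/347). Reduce: 1189 ≡ 148 (mod 347). Now have -(148/347).
Factor out 2: 148 = 2^2·37. Since 347 ≡ 3 (mod 8), (2/347) = -1, and (2/347)^2 = +1. Now have -(37/347).
37 ≡ 1 (mod 4), so quadratic reciprocity gives (37/347) = (347/37). Reduce: 347 ≡ 14 (mod 37). Now have -(14/37).
Factor out 2: 14 = 2·7. Since 37 ≡ 5 (mod 8), (2/37) = -1. Now have (7/37).
37 ≡ 1 (mod 4), so quadratic reciprocity gives (7/37) = (37/7). Reduce: 37 ≡ 2 (mod 7). Now have (2/7).
Factor out 2: 2 = 2. Since 7 ≡ 7 (mod 8), (2/7) = +1. Now have (1/7).
(1/7) = 1. Collecting the sign factors: 1.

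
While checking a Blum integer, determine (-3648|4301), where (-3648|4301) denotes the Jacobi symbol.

(-3648|4301)
  = (653|4301)    [-3648 ≡ 653 mod 4301]
  = (4301|653)    [QR: 653 ≡ 1 mod 4, sign kept]
  = (383|653)    [4301 ≡ 383 mod 653]
  = (653|383)    [QR: 653 ≡ 1 mod 4, sign kept]
  = (270|383)    [653 ≡ 270 mod 383]
  = (135|383)    [383 ≡ 7 mod 8 ⇒ (2|383) = +1]
  = -(383|135)    [QR: both ≡ 3 mod 4, sign flips]
  = -(113|135)    [383 ≡ 113 mod 135]
  = -(135|113)    [QR: 113 ≡ 1 mod 4, sign kept]
  = -(22|113)    [135 ≡ 22 mod 113]
  = -(11|113)    [113 ≡ 1 mod 8 ⇒ (2|113) = +1]
  = -(113|11)    [QR: 113 ≡ 1 mod 4, sign kept]
  = -(3|11)    [113 ≡ 3 mod 11]
  = (11|3)    [QR: both ≡ 3 mod 4, sign flips]
  = (2|3)    [11 ≡ 2 mod 3]
  = -(1|3)    [3 ≡ 3 mod 8 ⇒ (2|3) = -1]
  = -1    [(1|3) = 1]

-1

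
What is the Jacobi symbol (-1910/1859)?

(-1910/1859)
  = (1808/1859)    [-1910 ≡ 1808 mod 1859]
  = (113/1859)    [1859 ≡ 3 mod 8 ⇒ (2/1859)^4 = +1]
  = (1859/113)    [QR: 113 ≡ 1 mod 4, sign kept]
  = (51/113)    [1859 ≡ 51 mod 113]
  = (113/51)    [QR: 113 ≡ 1 mod 4, sign kept]
  = (11/51)    [113 ≡ 11 mod 51]
  = -(51/11)    [QR: both ≡ 3 mod 4, sign flips]
  = -(7/11)    [51 ≡ 7 mod 11]
  = (11/7)    [QR: both ≡ 3 mod 4, sign flips]
  = (4/7)    [11 ≡ 4 mod 7]
  = (1/7)    [7 ≡ 7 mod 8 ⇒ (2/7)^2 = +1]
  = 1    [(1/7) = 1]

1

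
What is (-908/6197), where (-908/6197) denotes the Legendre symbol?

-1

Reduce the numerator: -908 ≡ 5289 (mod 6197), so (-908/6197) = (5289/6197).
5289 ≡ 1 (mod 4), so quadratic reciprocity gives (5289/6197) = (6197/5289). Reduce: 6197 ≡ 908 (mod 5289). Now have (908/5289).
Factor out 2: 908 = 2^2·227. Since 5289 ≡ 1 (mod 8), (2/5289) = +1, and (2/5289)^2 = +1. Now have (227/5289).
5289 ≡ 1 (mod 4), so quadratic reciprocity gives (227/5289) = (5289/227). Reduce: 5289 ≡ 68 (mod 227). Now have (68/227).
Factor out 2: 68 = 2^2·17. Since 227 ≡ 3 (mod 8), (2/227) = -1, and (2/227)^2 = +1. Now have (17/227).
17 ≡ 1 (mod 4), so quadratic reciprocity gives (17/227) = (227/17). Reduce: 227 ≡ 6 (mod 17). Now have (6/17).
Factor out 2: 6 = 2·3. Since 17 ≡ 1 (mod 8), (2/17) = +1. Now have (3/17).
17 ≡ 1 (mod 4), so quadratic reciprocity gives (3/17) = (17/3). Reduce: 17 ≡ 2 (mod 3). Now have (2/3).
Factor out 2: 2 = 2. Since 3 ≡ 3 (mod 8), (2/3) = -1. Now have -(1/3).
(1/3) = 1. Collecting the sign factors: -1.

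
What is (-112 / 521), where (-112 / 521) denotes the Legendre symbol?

-1

Reduce the numerator: -112 ≡ 409 (mod 521), so (-112 / 521) = (409 / 521).
409 ≡ 1 (mod 4), so quadratic reciprocity gives (409 / 521) = (521 / 409). Reduce: 521 ≡ 112 (mod 409). Now have (112 / 409).
Factor out 2: 112 = 2^4·7. Since 409 ≡ 1 (mod 8), (2 / 409) = +1, and (2 / 409)^4 = +1. Now have (7 / 409).
409 ≡ 1 (mod 4), so quadratic reciprocity gives (7 / 409) = (409 / 7). Reduce: 409 ≡ 3 (mod 7). Now have (3 / 7).
Both 3 ≡ 3 and 7 ≡ 3 (mod 4), so reciprocity gives (3 / 7) = -(7 / 3). Reduce: 7 ≡ 1 (mod 3). Now have -(1 / 3).
(1 / 3) = 1. Collecting the sign factors: -1.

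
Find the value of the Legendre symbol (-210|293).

1

(-210|293)
  = (83|293)    [-210 ≡ 83 mod 293]
  = (293|83)    [QR: 293 ≡ 1 mod 4, sign kept]
  = (44|83)    [293 ≡ 44 mod 83]
  = (11|83)    [83 ≡ 3 mod 8 ⇒ (2|83)^2 = +1]
  = -(83|11)    [QR: both ≡ 3 mod 4, sign flips]
  = -(6|11)    [83 ≡ 6 mod 11]
  = (3|11)    [11 ≡ 3 mod 8 ⇒ (2|11) = -1]
  = -(11|3)    [QR: both ≡ 3 mod 4, sign flips]
  = -(2|3)    [11 ≡ 2 mod 3]
  = (1|3)    [3 ≡ 3 mod 8 ⇒ (2|3) = -1]
  = 1    [(1|3) = 1]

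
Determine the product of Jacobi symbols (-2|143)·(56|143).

-1

By multiplicativity, (-2·56|143) = (-2|143)·(56|143).
First factor (-2|143):
Pull out -1: (-2|143) = (-1|143)·(2|143). Since 143 ≡ 3 (mod 4), (-1|143) = -1. Now have -(2|143).
Factor out 2: 2 = 2. Since 143 ≡ 7 (mod 8), (2|143) = +1. Now have -(1|143).
(1|143) = 1. Collecting the sign factors: -1.
Second factor (56|143):
Factor out 2: 56 = 2^3·7. Since 143 ≡ 7 (mod 8), (2|143) = +1, and (2|143)^3 = +1. Now have (7|143).
Both 7 ≡ 3 and 143 ≡ 3 (mod 4), so reciprocity gives (7|143) = -(143|7). Reduce: 143 ≡ 3 (mod 7). Now have -(3|7).
Both 3 ≡ 3 and 7 ≡ 3 (mod 4), so reciprocity gives (3|7) = -(7|3). Reduce: 7 ≡ 1 (mod 3). Now have (1|3).
(1|3) = 1. Collecting the sign factors: 1.
Product: (-1)·(1) = -1.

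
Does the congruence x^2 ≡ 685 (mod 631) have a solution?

no

Reduce the numerator: 685 ≡ 54 (mod 631), so (685|631) = (54|631).
Factor out 2: 54 = 2·27. Since 631 ≡ 7 (mod 8), (2|631) = +1. Now have (27|631).
Both 27 ≡ 3 and 631 ≡ 3 (mod 4), so reciprocity gives (27|631) = -(631|27). Reduce: 631 ≡ 10 (mod 27). Now have -(10|27).
Factor out 2: 10 = 2·5. Since 27 ≡ 3 (mod 8), (2|27) = -1. Now have (5|27).
5 ≡ 1 (mod 4), so quadratic reciprocity gives (5|27) = (27|5). Reduce: 27 ≡ 2 (mod 5). Now have (2|5).
Factor out 2: 2 = 2. Since 5 ≡ 5 (mod 8), (2|5) = -1. Now have -(1|5).
(1|5) = 1. Collecting the sign factors: -1.
(685|631) = -1, and 631 is prime, so 685 is not a quadratic residue mod 631.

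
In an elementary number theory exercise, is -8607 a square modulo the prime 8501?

(-8607/8501)
  = (8607/8501)    [8501 ≡ 1 mod 4 ⇒ (-1/8501) = +1]
  = (106/8501)    [8607 ≡ 106 mod 8501]
  = -(53/8501)    [8501 ≡ 5 mod 8 ⇒ (2/8501) = -1]
  = -(8501/53)    [QR: 53 ≡ 1 mod 4, sign kept]
  = -(21/53)    [8501 ≡ 21 mod 53]
  = -(53/21)    [QR: 21 ≡ 1 mod 4, sign kept]
  = -(11/21)    [53 ≡ 11 mod 21]
  = -(21/11)    [QR: 21 ≡ 1 mod 4, sign kept]
  = -(10/11)    [21 ≡ 10 mod 11]
  = (5/11)    [11 ≡ 3 mod 8 ⇒ (2/11) = -1]
  = (11/5)    [QR: 5 ≡ 1 mod 4, sign kept]
  = (1/5)    [11 ≡ 1 mod 5]
  = 1    [(1/5) = 1]
The Legendre symbol is 1, so x^2 ≡ -8607 (mod 8501) has solution.

yes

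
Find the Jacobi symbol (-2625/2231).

-1

(-2625/2231)
  = -(2625/2231)    [2231 ≡ 3 mod 4 ⇒ (-1/2231) = -1]
  = -(394/2231)    [2625 ≡ 394 mod 2231]
  = -(197/2231)    [2231 ≡ 7 mod 8 ⇒ (2/2231) = +1]
  = -(2231/197)    [QR: 197 ≡ 1 mod 4, sign kept]
  = -(64/197)    [2231 ≡ 64 mod 197]
  = -(1/197)    [197 ≡ 5 mod 8 ⇒ (2/197)^6 = +1]
  = -1    [(1/197) = 1]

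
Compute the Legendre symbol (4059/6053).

-1

(4059/6053)
  = (6053/4059)    [QR: 6053 ≡ 1 mod 4, sign kept]
  = (1994/4059)    [6053 ≡ 1994 mod 4059]
  = -(997/4059)    [4059 ≡ 3 mod 8 ⇒ (2/4059) = -1]
  = -(4059/997)    [QR: 997 ≡ 1 mod 4, sign kept]
  = -(71/997)    [4059 ≡ 71 mod 997]
  = -(997/71)    [QR: 997 ≡ 1 mod 4, sign kept]
  = -(3/71)    [997 ≡ 3 mod 71]
  = (71/3)    [QR: both ≡ 3 mod 4, sign flips]
  = (2/3)    [71 ≡ 2 mod 3]
  = -(1/3)    [3 ≡ 3 mod 8 ⇒ (2/3) = -1]
  = -1    [(1/3) = 1]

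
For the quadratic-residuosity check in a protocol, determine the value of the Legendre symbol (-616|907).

Reduce the numerator: -616 ≡ 291 (mod 907), so (-616|907) = (291|907).
Both 291 ≡ 3 and 907 ≡ 3 (mod 4), so reciprocity gives (291|907) = -(907|291). Reduce: 907 ≡ 34 (mod 291). Now have -(34|291).
Factor out 2: 34 = 2·17. Since 291 ≡ 3 (mod 8), (2|291) = -1. Now have (17|291).
17 ≡ 1 (mod 4), so quadratic reciprocity gives (17|291) = (291|17). Reduce: 291 ≡ 2 (mod 17). Now have (2|17).
Factor out 2: 2 = 2. Since 17 ≡ 1 (mod 8), (2|17) = +1. Now have (1|17).
(1|17) = 1. Collecting the sign factors: 1.

1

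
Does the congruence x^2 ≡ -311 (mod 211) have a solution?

no

Reduce the numerator: -311 ≡ 111 (mod 211), so (-311/211) = (111/211).
Both 111 ≡ 3 and 211 ≡ 3 (mod 4), so reciprocity gives (111/211) = -(211/111). Reduce: 211 ≡ 100 (mod 111). Now have -(100/111).
Factor out 2: 100 = 2^2·25. Since 111 ≡ 7 (mod 8), (2/111) = +1, and (2/111)^2 = +1. Now have -(25/111).
25 ≡ 1 (mod 4), so quadratic reciprocity gives (25/111) = (111/25). Reduce: 111 ≡ 11 (mod 25). Now have -(11/25).
25 ≡ 1 (mod 4), so quadratic reciprocity gives (11/25) = (25/11). Reduce: 25 ≡ 3 (mod 11). Now have -(3/11).
Both 3 ≡ 3 and 11 ≡ 3 (mod 4), so reciprocity gives (3/11) = -(11/3). Reduce: 11 ≡ 2 (mod 3). Now have (2/3).
Factor out 2: 2 = 2. Since 3 ≡ 3 (mod 8), (2/3) = -1. Now have -(1/3).
(1/3) = 1. Collecting the sign factors: -1.
The Legendre symbol is -1, so x^2 ≡ -311 (mod 211) has no solution.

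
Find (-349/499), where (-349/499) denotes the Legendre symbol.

1

Reduce the numerator: -349 ≡ 150 (mod 499), so (-349/499) = (150/499).
Factor out 2: 150 = 2·75. Since 499 ≡ 3 (mod 8), (2/499) = -1. Now have -(75/499).
Both 75 ≡ 3 and 499 ≡ 3 (mod 4), so reciprocity gives (75/499) = -(499/75). Reduce: 499 ≡ 49 (mod 75). Now have (49/75).
49 ≡ 1 (mod 4), so quadratic reciprocity gives (49/75) = (75/49). Reduce: 75 ≡ 26 (mod 49). Now have (26/49).
Factor out 2: 26 = 2·13. Since 49 ≡ 1 (mod 8), (2/49) = +1. Now have (13/49).
13 ≡ 1 (mod 4), so quadratic reciprocity gives (13/49) = (49/13). Reduce: 49 ≡ 10 (mod 13). Now have (10/13).
Factor out 2: 10 = 2·5. Since 13 ≡ 5 (mod 8), (2/13) = -1. Now have -(5/13).
5 ≡ 1 (mod 4), so quadratic reciprocity gives (5/13) = (13/5). Reduce: 13 ≡ 3 (mod 5). Now have -(3/5).
5 ≡ 1 (mod 4), so quadratic reciprocity gives (3/5) = (5/3). Reduce: 5 ≡ 2 (mod 3). Now have -(2/3).
Factor out 2: 2 = 2. Since 3 ≡ 3 (mod 8), (2/3) = -1. Now have (1/3).
(1/3) = 1. Collecting the sign factors: 1.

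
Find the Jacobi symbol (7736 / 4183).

-1

(7736 / 4183)
  = (3553 / 4183)    [7736 ≡ 3553 mod 4183]
  = (4183 / 3553)    [QR: 3553 ≡ 1 mod 4, sign kept]
  = (630 / 3553)    [4183 ≡ 630 mod 3553]
  = (315 / 3553)    [3553 ≡ 1 mod 8 ⇒ (2 / 3553) = +1]
  = (3553 / 315)    [QR: 3553 ≡ 1 mod 4, sign kept]
  = (88 / 315)    [3553 ≡ 88 mod 315]
  = -(11 / 315)    [315 ≡ 3 mod 8 ⇒ (2 / 315)^3 = -1]
  = (315 / 11)    [QR: both ≡ 3 mod 4, sign flips]
  = (7 / 11)    [315 ≡ 7 mod 11]
  = -(11 / 7)    [QR: both ≡ 3 mod 4, sign flips]
  = -(4 / 7)    [11 ≡ 4 mod 7]
  = -(1 / 7)    [7 ≡ 7 mod 8 ⇒ (2 / 7)^2 = +1]
  = -1    [(1 / 7) = 1]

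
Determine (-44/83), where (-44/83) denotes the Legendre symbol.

-1

(-44/83)
  = (39/83)    [-44 ≡ 39 mod 83]
  = -(83/39)    [QR: both ≡ 3 mod 4, sign flips]
  = -(5/39)    [83 ≡ 5 mod 39]
  = -(39/5)    [QR: 5 ≡ 1 mod 4, sign kept]
  = -(4/5)    [39 ≡ 4 mod 5]
  = -(1/5)    [5 ≡ 5 mod 8 ⇒ (2/5)^2 = +1]
  = -1    [(1/5) = 1]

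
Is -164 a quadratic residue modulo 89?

no

(-164/89)
  = (14/89)    [-164 ≡ 14 mod 89]
  = (7/89)    [89 ≡ 1 mod 8 ⇒ (2/89) = +1]
  = (89/7)    [QR: 89 ≡ 1 mod 4, sign kept]
  = (5/7)    [89 ≡ 5 mod 7]
  = (7/5)    [QR: 5 ≡ 1 mod 4, sign kept]
  = (2/5)    [7 ≡ 2 mod 5]
  = -(1/5)    [5 ≡ 5 mod 8 ⇒ (2/5) = -1]
  = -1    [(1/5) = 1]
(-164/89) = -1, and 89 is prime, so -164 is not a quadratic residue mod 89.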